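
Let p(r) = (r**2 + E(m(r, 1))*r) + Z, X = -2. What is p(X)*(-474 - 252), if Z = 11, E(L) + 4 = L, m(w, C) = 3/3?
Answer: -15246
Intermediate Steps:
m(w, C) = 1 (m(w, C) = 3*(1/3) = 1)
E(L) = -4 + L
p(r) = 11 + r**2 - 3*r (p(r) = (r**2 + (-4 + 1)*r) + 11 = (r**2 - 3*r) + 11 = 11 + r**2 - 3*r)
p(X)*(-474 - 252) = (11 + (-2)**2 - 3*(-2))*(-474 - 252) = (11 + 4 + 6)*(-726) = 21*(-726) = -15246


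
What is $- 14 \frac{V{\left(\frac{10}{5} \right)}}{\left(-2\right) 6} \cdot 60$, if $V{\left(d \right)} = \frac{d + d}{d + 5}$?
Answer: $40$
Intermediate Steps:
$V{\left(d \right)} = \frac{2 d}{5 + d}$
$- 14 \frac{V{\left(\frac{10}{5} \right)}}{\left(-2\right) 6} \cdot 60 = - 14 \frac{2 \cdot \frac{10}{5} \frac{1}{5 + \frac{10}{5}}}{\left(-2\right) 6} \cdot 60 = - 14 \frac{2 \cdot 10 \cdot \frac{1}{5} \frac{1}{5 + 10 \cdot \frac{1}{5}}}{-12} \cdot 60 = - 14 \cdot 2 \cdot 2 \frac{1}{5 + 2} \left(- \frac{1}{12}\right) 60 = - 14 \cdot 2 \cdot 2 \cdot \frac{1}{7} \left(- \frac{1}{12}\right) 60 = - 14 \cdot \frac{4}{7} \left(- \frac{1}{12}\right) 60 = \left(-14\right) \left(- \frac{1}{21}\right) 60 = \frac{2}{3} \cdot 60 = 40$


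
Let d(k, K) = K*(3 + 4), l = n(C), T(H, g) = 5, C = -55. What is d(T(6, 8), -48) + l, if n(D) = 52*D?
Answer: -3196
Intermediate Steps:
l = -2860 (l = 52*(-55) = -2860)
d(k, K) = 7*K (d(k, K) = K*7 = 7*K)
d(T(6, 8), -48) + l = 7*(-48) - 2860 = -336 - 2860 = -3196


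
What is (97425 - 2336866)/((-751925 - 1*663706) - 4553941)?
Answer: 2239441/5969572 ≈ 0.37514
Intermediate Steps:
(97425 - 2336866)/((-751925 - 1*663706) - 4553941) = -2239441/((-751925 - 663706) - 4553941) = -2239441/(-1415631 - 4553941) = -2239441/(-5969572) = -2239441*(-1/5969572) = 2239441/5969572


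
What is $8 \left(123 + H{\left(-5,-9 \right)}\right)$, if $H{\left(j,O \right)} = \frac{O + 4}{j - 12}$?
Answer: $\frac{16768}{17} \approx 986.35$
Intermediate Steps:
$H{\left(j,O \right)} = \frac{4 + O}{-12 + j}$
$8 \left(123 + H{\left(-5,-9 \right)}\right) = 8 \left(123 + \frac{4 - 9}{-12 - 5}\right) = 8 \left(123 + \frac{1}{-17} \left(-5\right)\right) = 8 \left(123 - - \frac{5}{17}\right) = 8 \left(123 + \frac{5}{17}\right) = 8 \cdot \frac{2096}{17} = \frac{16768}{17}$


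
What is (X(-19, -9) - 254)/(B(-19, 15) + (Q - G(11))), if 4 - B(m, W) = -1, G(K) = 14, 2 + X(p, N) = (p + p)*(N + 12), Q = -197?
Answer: 185/103 ≈ 1.7961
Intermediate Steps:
X(p, N) = -2 + 2*p*(12 + N) (X(p, N) = -2 + (p + p)*(N + 12) = -2 + (2*p)*(12 + N) = -2 + 2*p*(12 + N))
B(m, W) = 5 (B(m, W) = 4 - 1*(-1) = 4 + 1 = 5)
(X(-19, -9) - 254)/(B(-19, 15) + (Q - G(11))) = ((-2 + 24*(-19) + 2*(-9)*(-19)) - 254)/(5 + (-197 - 1*14)) = ((-2 - 456 + 342) - 254)/(5 + (-197 - 14)) = (-116 - 254)/(5 - 211) = -370/(-206) = -370*(-1/206) = 185/103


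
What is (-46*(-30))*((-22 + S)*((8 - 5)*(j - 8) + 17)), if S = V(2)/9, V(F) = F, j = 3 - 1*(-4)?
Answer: -1262240/3 ≈ -4.2075e+5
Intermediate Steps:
j = 7 (j = 3 + 4 = 7)
S = 2/9 ≈ 0.22222
(-46*(-30))*((-22 + S)*((8 - 5)*(j - 8) + 17)) = (-46*(-30))*((-22 + 2/9)*((8 - 5)*(7 - 8) + 17)) = 1380*(-196*(3*(-1) + 17)/9) = 1380*(-196*(-3 + 17)/9) = 1380*(-196/9*14) = 1380*(-2744/9) = -1262240/3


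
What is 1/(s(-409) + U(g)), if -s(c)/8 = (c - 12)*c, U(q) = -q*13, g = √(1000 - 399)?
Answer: -1377512/1897539208575 + 13*√601/1897539208575 ≈ -7.2578e-7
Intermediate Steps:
g = √601 ≈ 24.515
U(q) = -13*q
s(c) = -8*c*(-12 + c) (s(c) = -8*(c - 12)*c = -8*(-12 + c)*c = -8*c*(-12 + c))
1/(s(-409) + U(g)) = 1/(8*(-409)*(12 - 1*(-409)) - 13*√601) = 1/(8*(-409)*(12 + 409) - 13*√601) = 1/(8*(-409)*421 - 13*√601) = 1/(-1377512 - 13*√601)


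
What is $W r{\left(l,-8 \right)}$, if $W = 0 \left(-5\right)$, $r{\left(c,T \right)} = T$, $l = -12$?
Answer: $0$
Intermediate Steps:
$W = 0$
$W r{\left(l,-8 \right)} = 0 \left(-8\right) = 0$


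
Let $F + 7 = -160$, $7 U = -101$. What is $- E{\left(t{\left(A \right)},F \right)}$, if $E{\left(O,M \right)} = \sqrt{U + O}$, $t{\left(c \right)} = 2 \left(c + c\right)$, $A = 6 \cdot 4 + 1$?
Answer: $- \frac{\sqrt{4193}}{7} \approx -9.2505$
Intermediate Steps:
$U = - \frac{101}{7}$ ($U = \frac{1}{7} \left(-101\right) = - \frac{101}{7} \approx -14.429$)
$A = 25$ ($A = 24 + 1 = 25$)
$F = -167$ ($F = -7 - 160 = -167$)
$t{\left(c \right)} = 4 c$ ($t{\left(c \right)} = 2 \cdot 2 c = 4 c$)
$E{\left(O,M \right)} = \sqrt{- \frac{101}{7} + O}$
$- E{\left(t{\left(A \right)},F \right)} = - \frac{\sqrt{-707 + 49 \cdot 4 \cdot 25}}{7} = - \frac{\sqrt{-707 + 49 \cdot 100}}{7} = - \frac{\sqrt{-707 + 4900}}{7} = - \frac{\sqrt{4193}}{7}$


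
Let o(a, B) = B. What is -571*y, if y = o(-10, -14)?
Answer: 7994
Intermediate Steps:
y = -14
-571*y = -571*(-14) = 7994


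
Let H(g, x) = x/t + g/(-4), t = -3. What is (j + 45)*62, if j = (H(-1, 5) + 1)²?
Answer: 201655/72 ≈ 2800.8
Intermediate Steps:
H(g, x) = -x/3 - g/4 (H(g, x) = x/(-3) + g/(-4) = x*(-⅓) + g*(-¼) = -x/3 - g/4)
j = 25/144 (j = ((-⅓*5 - ¼*(-1)) + 1)² = ((-5/3 + ¼) + 1)² = (-17/12 + 1)² = (-5/12)² = 25/144 ≈ 0.17361)
(j + 45)*62 = (25/144 + 45)*62 = (6505/144)*62 = 201655/72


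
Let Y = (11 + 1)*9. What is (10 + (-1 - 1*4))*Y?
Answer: 540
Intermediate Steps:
Y = 108 (Y = 12*9 = 108)
(10 + (-1 - 1*4))*Y = (10 + (-1 - 1*4))*108 = (10 + (-1 - 4))*108 = (10 - 5)*108 = 5*108 = 540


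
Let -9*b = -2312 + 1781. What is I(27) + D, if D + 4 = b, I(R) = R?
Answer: 82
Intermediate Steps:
b = 59 (b = -(-2312 + 1781)/9 = -⅑*(-531) = 59)
D = 55 (D = -4 + 59 = 55)
I(27) + D = 27 + 55 = 82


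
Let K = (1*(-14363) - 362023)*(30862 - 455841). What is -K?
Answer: -159956145894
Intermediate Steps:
K = 159956145894 (K = (-14363 - 362023)*(-424979) = -376386*(-424979) = 159956145894)
-K = -1*159956145894 = -159956145894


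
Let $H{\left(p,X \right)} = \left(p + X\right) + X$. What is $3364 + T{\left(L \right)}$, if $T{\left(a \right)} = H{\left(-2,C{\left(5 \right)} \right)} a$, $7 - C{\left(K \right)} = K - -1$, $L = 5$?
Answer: $3364$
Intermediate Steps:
$C{\left(K \right)} = 6 - K$ ($C{\left(K \right)} = 7 - \left(K - -1\right) = 7 - \left(K + 1\right) = 7 - \left(1 + K\right) = 6 - K$)
$H{\left(p,X \right)} = p + 2 X$ ($H{\left(p,X \right)} = \left(X + p\right) + X = p + 2 X$)
$T{\left(a \right)} = 0$ ($T{\left(a \right)} = \left(-2 + 2 \left(6 - 5\right)\right) a = \left(-2 + 2 \cdot 1\right) a = \left(-2 + 2\right) a = 0 a = 0$)
$3364 + T{\left(L \right)} = 3364 + 0 = 3364$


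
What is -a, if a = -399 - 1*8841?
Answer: 9240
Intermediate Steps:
a = -9240 (a = -399 - 8841 = -9240)
-a = -1*(-9240) = 9240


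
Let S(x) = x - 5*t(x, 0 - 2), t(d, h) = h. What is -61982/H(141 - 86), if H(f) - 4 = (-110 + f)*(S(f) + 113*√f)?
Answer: -110668861/1055845167 + 192609065*√55/1055845167 ≈ 1.2481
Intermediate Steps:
S(x) = 10 + x (S(x) = x - 5*(0 - 2) = x - 5*(-2) = x + 10 = 10 + x)
H(f) = 4 + (-110 + f)*(10 + f + 113*√f) (H(f) = 4 + (-110 + f)*((10 + f) + 113*√f) = 4 + (-110 + f)*(10 + f + 113*√f))
-61982/H(141 - 86) = -61982/(-1096 + (141 - 86)² - 12430*√(141 - 86) - 100*(141 - 86) + 113*(141 - 86)^(3/2)) = -61982/(-1096 + 55² - 12430*√55 - 100*55 + 113*55^(3/2)) = -61982/(-1096 + 3025 - 12430*√55 - 5500 + 113*(55*√55)) = -61982/(-1096 + 3025 - 12430*√55 - 5500 + 6215*√55) = -61982/(-3571 - 6215*√55)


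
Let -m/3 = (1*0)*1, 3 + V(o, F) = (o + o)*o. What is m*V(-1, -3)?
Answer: 0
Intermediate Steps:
V(o, F) = -3 + 2*o**2 (V(o, F) = -3 + (o + o)*o = -3 + (2*o)*o = -3 + 2*o**2)
m = 0 (m = -3*1*0 = -0 = -3*0 = 0)
m*V(-1, -3) = 0*(-3 + 2*(-1)**2) = 0*(-3 + 2*1) = 0*(-3 + 2) = 0*(-1) = 0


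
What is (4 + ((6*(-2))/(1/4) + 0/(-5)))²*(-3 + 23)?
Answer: 38720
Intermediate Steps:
(4 + ((6*(-2))/(1/4) + 0/(-5)))²*(-3 + 23) = (4 + (-12/¼ + 0*(-⅕)))²*20 = (4 + (-12*4 + 0))²*20 = (4 + (-48 + 0))²*20 = (4 - 48)²*20 = (-44)²*20 = 1936*20 = 38720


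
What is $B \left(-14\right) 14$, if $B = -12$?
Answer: $2352$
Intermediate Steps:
$B \left(-14\right) 14 = \left(-12\right) \left(-14\right) 14 = 168 \cdot 14 = 2352$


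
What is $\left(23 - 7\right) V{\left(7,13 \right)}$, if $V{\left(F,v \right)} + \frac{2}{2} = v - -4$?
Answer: $256$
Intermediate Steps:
$V{\left(F,v \right)} = 3 + v$ ($V{\left(F,v \right)} = -1 + \left(v - -4\right) = -1 + \left(v + 4\right) = -1 + \left(4 + v\right) = 3 + v$)
$\left(23 - 7\right) V{\left(7,13 \right)} = \left(23 - 7\right) \left(3 + 13\right) = 16 \cdot 16 = 256$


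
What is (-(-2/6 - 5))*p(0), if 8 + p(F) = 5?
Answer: -16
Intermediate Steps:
p(F) = -3 (p(F) = -8 + 5 = -3)
(-(-2/6 - 5))*p(0) = -(-2/6 - 5)*(-3) = -(-2*⅙ - 5)*(-3) = -(-⅓ - 5)*(-3) = -1*(-16/3)*(-3) = (16/3)*(-3) = -16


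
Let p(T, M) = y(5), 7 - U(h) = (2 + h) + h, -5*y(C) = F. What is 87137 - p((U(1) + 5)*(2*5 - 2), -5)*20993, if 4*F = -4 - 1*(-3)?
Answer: 1721747/20 ≈ 86087.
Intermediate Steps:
F = -1/4 (F = (-4 - 1*(-3))/4 = (-4 + 3)/4 = (1/4)*(-1) = -1/4 ≈ -0.25000)
y(C) = 1/20 (y(C) = -1/5*(-1/4) = 1/20)
U(h) = 5 - 2*h (U(h) = 7 - ((2 + h) + h) = 7 - (2 + 2*h) = 7 + (-2 - 2*h) = 5 - 2*h)
p(T, M) = 1/20
87137 - p((U(1) + 5)*(2*5 - 2), -5)*20993 = 87137 - 20993/20 = 1721747/20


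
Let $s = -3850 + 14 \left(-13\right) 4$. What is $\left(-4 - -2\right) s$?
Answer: $9156$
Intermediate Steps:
$s = -4578$ ($s = -3850 - 728 = -4578$)
$\left(-4 - -2\right) s = \left(-4 - -2\right) \left(-4578\right) = \left(-4 + 2\right) \left(-4578\right) = \left(-2\right) \left(-4578\right) = 9156$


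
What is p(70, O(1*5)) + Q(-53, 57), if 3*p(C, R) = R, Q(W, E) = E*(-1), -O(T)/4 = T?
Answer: -191/3 ≈ -63.667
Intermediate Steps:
O(T) = -4*T
Q(W, E) = -E
p(C, R) = R/3
p(70, O(1*5)) + Q(-53, 57) = (-4*5)/3 - 1*57 = (-4*5)/3 - 57 = (⅓)*(-20) - 57 = -20/3 - 57 = -191/3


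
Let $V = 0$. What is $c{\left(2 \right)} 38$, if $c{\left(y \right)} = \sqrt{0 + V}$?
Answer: $0$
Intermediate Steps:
$c{\left(y \right)} = 0$ ($c{\left(y \right)} = \sqrt{0 + 0} = \sqrt{0} = 0$)
$c{\left(2 \right)} 38 = 0 \cdot 38 = 0$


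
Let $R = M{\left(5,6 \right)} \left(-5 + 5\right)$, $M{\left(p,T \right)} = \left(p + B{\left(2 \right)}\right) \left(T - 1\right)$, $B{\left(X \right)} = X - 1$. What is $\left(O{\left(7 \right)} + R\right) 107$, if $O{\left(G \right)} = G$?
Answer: $749$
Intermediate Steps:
$B{\left(X \right)} = -1 + X$
$M{\left(p,T \right)} = \left(1 + p\right) \left(-1 + T\right)$ ($M{\left(p,T \right)} = \left(p + \left(-1 + 2\right)\right) \left(T - 1\right) = \left(p + 1\right) \left(-1 + T\right) = \left(1 + p\right) \left(-1 + T\right)$)
$R = 0$ ($R = \left(-1 + 6 - 5 + 6 \cdot 5\right) \left(-5 + 5\right) = \left(-1 + 6 - 5 + 30\right) 0 = 30 \cdot 0 = 0$)
$\left(O{\left(7 \right)} + R\right) 107 = \left(7 + 0\right) 107 = 7 \cdot 107 = 749$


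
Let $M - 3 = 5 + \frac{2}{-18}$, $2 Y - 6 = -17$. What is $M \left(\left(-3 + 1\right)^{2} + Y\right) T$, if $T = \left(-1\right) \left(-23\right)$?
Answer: $- \frac{1633}{6} \approx -272.17$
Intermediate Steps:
$Y = - \frac{11}{2}$ ($Y = 3 + \frac{1}{2} \left(-17\right) = 3 - \frac{17}{2} = - \frac{11}{2} \approx -5.5$)
$M = \frac{71}{9}$ ($M = 3 + \left(5 + \frac{2}{-18}\right) = 3 + \left(5 + 2 \left(- \frac{1}{18}\right)\right) = 3 + \left(5 - \frac{1}{9}\right) = 3 + \frac{44}{9} = \frac{71}{9} \approx 7.8889$)
$T = 23$
$M \left(\left(-3 + 1\right)^{2} + Y\right) T = \frac{71 \left(\left(-3 + 1\right)^{2} - \frac{11}{2}\right)}{9} \cdot 23 = \frac{71 \left(\left(-2\right)^{2} - \frac{11}{2}\right)}{9} \cdot 23 = \frac{71 \left(4 - \frac{11}{2}\right)}{9} \cdot 23 = \frac{71}{9} \left(- \frac{3}{2}\right) 23 = \left(- \frac{71}{6}\right) 23 = - \frac{1633}{6}$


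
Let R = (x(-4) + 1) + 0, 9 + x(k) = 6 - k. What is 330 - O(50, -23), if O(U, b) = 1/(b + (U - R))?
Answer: 8249/25 ≈ 329.96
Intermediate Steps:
x(k) = -3 - k (x(k) = -9 + (6 - k) = -3 - k)
R = 2 (R = ((-3 - 1*(-4)) + 1) + 0 = ((-3 + 4) + 1) + 0 = (1 + 1) + 0 = 2 + 0 = 2)
O(U, b) = 1/(-2 + U + b) (O(U, b) = 1/(b + (U - 1*2)) = 1/(b + (U - 2)) = 1/(b + (-2 + U)) = 1/(-2 + U + b))
330 - O(50, -23) = 330 - 1/(-2 + 50 - 23) = 330 - 1/25 = 8249/25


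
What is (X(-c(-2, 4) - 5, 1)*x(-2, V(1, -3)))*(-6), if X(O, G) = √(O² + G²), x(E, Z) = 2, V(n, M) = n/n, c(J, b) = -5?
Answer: -12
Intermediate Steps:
V(n, M) = 1
X(O, G) = √(G² + O²)
(X(-c(-2, 4) - 5, 1)*x(-2, V(1, -3)))*(-6) = (√(1² + (-1*(-5) - 5)²)*2)*(-6) = (√(1 + (5 - 5)²)*2)*(-6) = (√(1 + 0²)*2)*(-6) = (√(1 + 0)*2)*(-6) = (√1*2)*(-6) = (1*2)*(-6) = 2*(-6) = -12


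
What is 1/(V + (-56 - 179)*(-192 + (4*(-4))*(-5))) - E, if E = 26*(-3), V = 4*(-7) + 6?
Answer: 2051245/26298 ≈ 78.000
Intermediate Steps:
V = -22 (V = -28 + 6 = -22)
E = -78
1/(V + (-56 - 179)*(-192 + (4*(-4))*(-5))) - E = 1/(-22 + (-56 - 179)*(-192 + (4*(-4))*(-5))) - 1*(-78) = 1/(-22 - 235*(-192 - 16*(-5))) + 78 = 1/(-22 - 235*(-192 + 80)) + 78 = 1/(-22 - 235*(-112)) + 78 = 1/(-22 + 26320) + 78 = 1/26298 + 78 = 2051245/26298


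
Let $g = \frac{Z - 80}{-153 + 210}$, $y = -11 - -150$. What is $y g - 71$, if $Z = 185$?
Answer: $\frac{3516}{19} \approx 185.05$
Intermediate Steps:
$y = 139$ ($y = -11 + 150 = 139$)
$g = \frac{35}{19}$ ($g = \frac{185 - 80}{-153 + 210} = \frac{105}{57} = 105 \cdot \frac{1}{57} = \frac{35}{19} \approx 1.8421$)
$y g - 71 = 139 \cdot \frac{35}{19} - 71 = \frac{4865}{19} - 71 = \frac{3516}{19}$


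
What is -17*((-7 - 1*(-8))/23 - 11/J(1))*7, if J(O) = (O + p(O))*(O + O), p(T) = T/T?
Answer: 29631/92 ≈ 322.08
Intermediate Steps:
p(T) = 1
J(O) = 2*O*(1 + O) (J(O) = (O + 1)*(O + O) = (1 + O)*(2*O) = 2*O*(1 + O))
-17*((-7 - 1*(-8))/23 - 11/J(1))*7 = -17*((-7 - 1*(-8))/23 - 11*1/(2*(1 + 1)))*7 = -17*((-7 + 8)*(1/23) - 11/(2*1*2))*7 = -17*(1*(1/23) - 11/4)*7 = -17*(1/23 - 11*¼)*7 = -17*(1/23 - 11/4)*7 = -17*(-249/92)*7 = (4233/92)*7 = 29631/92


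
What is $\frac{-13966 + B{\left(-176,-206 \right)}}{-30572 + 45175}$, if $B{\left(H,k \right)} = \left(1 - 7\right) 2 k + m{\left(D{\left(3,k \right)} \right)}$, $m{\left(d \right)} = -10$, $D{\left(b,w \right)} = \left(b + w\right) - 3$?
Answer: $- \frac{11504}{14603} \approx -0.78778$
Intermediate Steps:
$D{\left(b,w \right)} = -3 + b + w$
$B{\left(H,k \right)} = -10 - 12 k$ ($B{\left(H,k \right)} = \left(1 - 7\right) 2 k - 10 = \left(-6\right) 2 k - 10 = - 12 k - 10 = -10 - 12 k$)
$\frac{-13966 + B{\left(-176,-206 \right)}}{-30572 + 45175} = \frac{-13966 - -2462}{-30572 + 45175} = \frac{-13966 + \left(-10 + 2472\right)}{14603} = \left(-13966 + 2462\right) \frac{1}{14603} = \left(-11504\right) \frac{1}{14603} = - \frac{11504}{14603}$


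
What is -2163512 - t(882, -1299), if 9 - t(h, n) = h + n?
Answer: -2163938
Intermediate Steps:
t(h, n) = 9 - h - n (t(h, n) = 9 - (h + n) = 9 + (-h - n) = 9 - h - n)
-2163512 - t(882, -1299) = -2163512 - (9 - 1*882 - 1*(-1299)) = -2163512 - (9 - 882 + 1299) = -2163512 - 1*426 = -2163512 - 426 = -2163938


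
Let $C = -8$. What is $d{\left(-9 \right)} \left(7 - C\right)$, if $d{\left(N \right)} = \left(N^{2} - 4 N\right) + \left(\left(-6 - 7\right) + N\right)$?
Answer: $1425$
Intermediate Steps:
$d{\left(N \right)} = -13 + N^{2} - 3 N$ ($d{\left(N \right)} = \left(N^{2} - 4 N\right) + \left(-13 + N\right) = -13 + N^{2} - 3 N$)
$d{\left(-9 \right)} \left(7 - C\right) = \left(-13 + \left(-9\right)^{2} - -27\right) \left(7 - -8\right) = \left(-13 + 81 + 27\right) \left(7 + 8\right) = 95 \cdot 15 = 1425$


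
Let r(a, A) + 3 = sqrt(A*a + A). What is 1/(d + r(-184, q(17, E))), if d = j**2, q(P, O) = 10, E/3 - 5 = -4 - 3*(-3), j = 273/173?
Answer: -76109447/273241038599 - 895745041*I*sqrt(1830)/1639446231594 ≈ -0.00027854 - 0.023373*I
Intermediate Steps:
j = 273/173 (j = 273*(1/173) = 273/173 ≈ 1.5780)
E = 30 (E = 15 + 3*(-4 - 3*(-3)) = 15 + 3*(-4 + 9) = 15 + 3*5 = 15 + 15 = 30)
d = 74529/29929 (d = (273/173)**2 = 74529/29929 ≈ 2.4902)
r(a, A) = -3 + sqrt(A + A*a) (r(a, A) = -3 + sqrt(A*a + A) = -3 + sqrt(A + A*a))
1/(d + r(-184, q(17, E))) = 1/(74529/29929 + (-3 + sqrt(10*(1 - 184)))) = 1/(74529/29929 + (-3 + sqrt(10*(-183)))) = 1/(74529/29929 + (-3 + sqrt(-1830))) = 1/(74529/29929 + (-3 + I*sqrt(1830))) = 1/(-15258/29929 + I*sqrt(1830))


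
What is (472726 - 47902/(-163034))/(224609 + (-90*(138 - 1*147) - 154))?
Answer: 38535229293/18362927005 ≈ 2.0985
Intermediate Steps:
(472726 - 47902/(-163034))/(224609 + (-90*(138 - 1*147) - 154)) = (472726 - 47902*(-1/163034))/(224609 + (-90*(138 - 147) - 154)) = (472726 + 23951/81517)/(224609 + (-90*(-9) - 154)) = 38535229293/(81517*(224609 + (810 - 154))) = 38535229293/(81517*(224609 + 656)) = (38535229293/81517)/225265 = (38535229293/81517)*(1/225265) = 38535229293/18362927005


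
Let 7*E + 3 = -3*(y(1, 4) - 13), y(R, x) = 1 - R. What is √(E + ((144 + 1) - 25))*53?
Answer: 106*√1533/7 ≈ 592.90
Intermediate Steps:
E = 36/7 (E = -3/7 + (-3*((1 - 1*1) - 13))/7 = -3/7 + (-3*((1 - 1) - 13))/7 = -3/7 + (-3*(0 - 13))/7 = -3/7 + (-3*(-13))/7 = -3/7 + (⅐)*39 = -3/7 + 39/7 = 36/7 ≈ 5.1429)
√(E + ((144 + 1) - 25))*53 = √(36/7 + ((144 + 1) - 25))*53 = √(36/7 + (145 - 25))*53 = √(36/7 + 120)*53 = √(876/7)*53 = (2*√1533/7)*53 = 106*√1533/7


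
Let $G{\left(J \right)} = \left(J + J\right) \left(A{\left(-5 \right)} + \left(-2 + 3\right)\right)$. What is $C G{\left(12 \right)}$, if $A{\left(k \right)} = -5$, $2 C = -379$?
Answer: $18192$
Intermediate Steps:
$C = - \frac{379}{2}$ ($C = \frac{1}{2} \left(-379\right) = - \frac{379}{2} \approx -189.5$)
$G{\left(J \right)} = - 8 J$ ($G{\left(J \right)} = \left(J + J\right) \left(-5 + \left(-2 + 3\right)\right) = 2 J \left(-5 + 1\right) = 2 J \left(-4\right) = - 8 J$)
$C G{\left(12 \right)} = - \frac{379 \left(\left(-8\right) 12\right)}{2} = \left(- \frac{379}{2}\right) \left(-96\right) = 18192$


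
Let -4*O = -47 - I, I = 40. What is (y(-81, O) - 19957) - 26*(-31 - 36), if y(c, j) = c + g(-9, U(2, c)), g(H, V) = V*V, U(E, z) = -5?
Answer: -18271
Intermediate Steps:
g(H, V) = V²
O = 87/4 (O = -(-47 - 1*40)/4 = -(-47 - 40)/4 = -¼*(-87) = 87/4 ≈ 21.750)
y(c, j) = 25 + c (y(c, j) = c + (-5)² = c + 25 = 25 + c)
(y(-81, O) - 19957) - 26*(-31 - 36) = ((25 - 81) - 19957) - 26*(-31 - 36) = (-56 - 19957) - 26*(-67) = -20013 + 1742 = -18271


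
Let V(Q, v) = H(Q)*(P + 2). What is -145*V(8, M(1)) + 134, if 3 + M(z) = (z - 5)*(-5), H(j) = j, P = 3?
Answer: -5666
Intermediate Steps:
M(z) = 22 - 5*z (M(z) = -3 + (z - 5)*(-5) = -3 + (-5 + z)*(-5) = -3 + (25 - 5*z) = 22 - 5*z)
V(Q, v) = 5*Q (V(Q, v) = Q*(3 + 2) = Q*5 = 5*Q)
-145*V(8, M(1)) + 134 = -725*8 + 134 = -145*40 + 134 = -5800 + 134 = -5666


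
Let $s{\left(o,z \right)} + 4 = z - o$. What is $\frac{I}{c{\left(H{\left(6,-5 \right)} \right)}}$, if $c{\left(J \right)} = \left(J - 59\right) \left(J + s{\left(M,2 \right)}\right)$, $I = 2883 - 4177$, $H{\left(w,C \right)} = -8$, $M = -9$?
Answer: $- \frac{1294}{67} \approx -19.313$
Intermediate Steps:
$s{\left(o,z \right)} = -4 + z - o$ ($s{\left(o,z \right)} = -4 - \left(o - z\right) = -4 + z - o$)
$I = -1294$
$c{\left(J \right)} = \left(-59 + J\right) \left(7 + J\right)$ ($c{\left(J \right)} = \left(J - 59\right) \left(J - -7\right) = \left(-59 + J\right) \left(J + \left(-4 + 2 + 9\right)\right) = \left(-59 + J\right) \left(J + 7\right) = \left(-59 + J\right) \left(7 + J\right)$)
$\frac{I}{c{\left(H{\left(6,-5 \right)} \right)}} = - \frac{1294}{-413 + \left(-8\right)^{2} - -416} = - \frac{1294}{-413 + 64 + 416} = - \frac{1294}{67}$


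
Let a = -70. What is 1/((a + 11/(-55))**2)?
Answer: 25/123201 ≈ 0.00020292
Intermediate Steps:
1/((a + 11/(-55))**2) = 1/((-70 + 11/(-55))**2) = 1/((-70 + 11*(-1/55))**2) = 1/((-70 - 1/5)**2) = 1/((-351/5)**2) = 1/(123201/25) = 25/123201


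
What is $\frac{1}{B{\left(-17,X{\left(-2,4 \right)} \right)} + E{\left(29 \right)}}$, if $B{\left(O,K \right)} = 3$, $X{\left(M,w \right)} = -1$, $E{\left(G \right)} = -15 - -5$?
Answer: $- \frac{1}{7} \approx -0.14286$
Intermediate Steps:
$E{\left(G \right)} = -10$ ($E{\left(G \right)} = -15 + 5 = -10$)
$\frac{1}{B{\left(-17,X{\left(-2,4 \right)} \right)} + E{\left(29 \right)}} = \frac{1}{3 - 10} = \frac{1}{-7} = - \frac{1}{7}$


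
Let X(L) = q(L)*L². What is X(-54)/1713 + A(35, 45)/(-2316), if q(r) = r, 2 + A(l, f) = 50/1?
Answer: -10132468/110203 ≈ -91.944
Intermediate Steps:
A(l, f) = 48 (A(l, f) = -2 + 50/1 = -2 + 50*1 = -2 + 50 = 48)
X(L) = L³ (X(L) = L*L² = L³)
X(-54)/1713 + A(35, 45)/(-2316) = (-54)³/1713 + 48/(-2316) = -157464*1/1713 + 48*(-1/2316) = -52488/571 - 4/193 = -10132468/110203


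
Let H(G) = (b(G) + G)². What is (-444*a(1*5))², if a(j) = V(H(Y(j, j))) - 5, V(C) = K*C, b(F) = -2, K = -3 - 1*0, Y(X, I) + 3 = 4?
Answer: 12616704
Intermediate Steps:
Y(X, I) = 1 (Y(X, I) = -3 + 4 = 1)
K = -3 (K = -3 + 0 = -3)
H(G) = (-2 + G)²
V(C) = -3*C
a(j) = -8 (a(j) = -3*(-2 + 1)² - 5 = -3*(-1)² - 5 = -3*1 - 5 = -3 - 5 = -8)
(-444*a(1*5))² = (-444*(-8))² = 3552² = 12616704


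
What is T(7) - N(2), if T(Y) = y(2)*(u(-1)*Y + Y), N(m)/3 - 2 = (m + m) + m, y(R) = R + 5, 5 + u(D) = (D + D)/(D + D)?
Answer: -171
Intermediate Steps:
u(D) = -4 (u(D) = -5 + (D + D)/(D + D) = -5 + (2*D)/((2*D)) = -5 + (2*D)*(1/(2*D)) = -5 + 1 = -4)
y(R) = 5 + R
N(m) = 6 + 9*m (N(m) = 6 + 3*((m + m) + m) = 6 + 3*(2*m + m) = 6 + 3*(3*m) = 6 + 9*m)
T(Y) = -21*Y (T(Y) = (5 + 2)*(-4*Y + Y) = 7*(-3*Y) = -21*Y)
T(7) - N(2) = -21*7 - (6 + 9*2) = -147 - (6 + 18) = -147 - 1*24 = -147 - 24 = -171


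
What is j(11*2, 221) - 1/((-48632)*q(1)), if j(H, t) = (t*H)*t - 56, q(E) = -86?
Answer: 4493711376991/4182352 ≈ 1.0744e+6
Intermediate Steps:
j(H, t) = -56 + H*t² (j(H, t) = (H*t)*t - 56 = H*t² - 56 = -56 + H*t²)
j(11*2, 221) - 1/((-48632)*q(1)) = (-56 + (11*2)*221²) - 1/((-48632)*(-86)) = (-56 + 22*48841) - (-1)*(-1)/(48632*86) = (-56 + 1074502) - 1*1/4182352 = 1074446 - 1/4182352 = 4493711376991/4182352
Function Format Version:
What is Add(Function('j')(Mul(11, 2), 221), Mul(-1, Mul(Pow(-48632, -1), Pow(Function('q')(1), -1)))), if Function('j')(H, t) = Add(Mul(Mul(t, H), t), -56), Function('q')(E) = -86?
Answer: Rational(4493711376991, 4182352) ≈ 1.0744e+6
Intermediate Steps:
Function('j')(H, t) = Add(-56, Mul(H, Pow(t, 2))) (Function('j')(H, t) = Add(Mul(Mul(H, t), t), -56) = Add(Mul(H, Pow(t, 2)), -56) = Add(-56, Mul(H, Pow(t, 2))))
Add(Function('j')(Mul(11, 2), 221), Mul(-1, Mul(Pow(-48632, -1), Pow(Function('q')(1), -1)))) = Add(Add(-56, Mul(Mul(11, 2), Pow(221, 2))), Mul(-1, Mul(Pow(-48632, -1), Pow(-86, -1)))) = Add(Add(-56, Mul(22, 48841)), Mul(-1, Mul(Rational(-1, 48632), Rational(-1, 86)))) = Add(Add(-56, 1074502), Mul(-1, Rational(1, 4182352))) = Add(1074446, Rational(-1, 4182352)) = Rational(4493711376991, 4182352)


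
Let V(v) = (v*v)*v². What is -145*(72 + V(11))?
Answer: -2133385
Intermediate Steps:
V(v) = v⁴ (V(v) = v²*v² = v⁴)
-145*(72 + V(11)) = -145*(72 + 11⁴) = -145*(72 + 14641) = -145*14713 = -2133385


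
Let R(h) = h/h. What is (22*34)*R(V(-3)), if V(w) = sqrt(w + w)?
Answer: 748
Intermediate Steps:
V(w) = sqrt(2)*sqrt(w) (V(w) = sqrt(2*w) = sqrt(2)*sqrt(w))
R(h) = 1
(22*34)*R(V(-3)) = (22*34)*1 = 748*1 = 748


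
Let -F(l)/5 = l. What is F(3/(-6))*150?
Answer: 375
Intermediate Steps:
F(l) = -5*l
F(3/(-6))*150 = -15/(-6)*150 = -15*(-1)/6*150 = -5*(-½)*150 = (5/2)*150 = 375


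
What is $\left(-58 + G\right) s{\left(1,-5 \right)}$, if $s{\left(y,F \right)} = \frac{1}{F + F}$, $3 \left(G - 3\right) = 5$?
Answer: $\frac{16}{3} \approx 5.3333$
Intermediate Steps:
$G = \frac{14}{3}$ ($G = 3 + \frac{1}{3} \cdot 5 = 3 + \frac{5}{3} = \frac{14}{3} \approx 4.6667$)
$s{\left(y,F \right)} = \frac{1}{2 F}$
$\left(-58 + G\right) s{\left(1,-5 \right)} = \left(-58 + \frac{14}{3}\right) \frac{1}{2 \left(-5\right)} = - \frac{160 \cdot \frac{1}{2} \left(- \frac{1}{5}\right)}{3} = \left(- \frac{160}{3}\right) \left(- \frac{1}{10}\right) = \frac{16}{3}$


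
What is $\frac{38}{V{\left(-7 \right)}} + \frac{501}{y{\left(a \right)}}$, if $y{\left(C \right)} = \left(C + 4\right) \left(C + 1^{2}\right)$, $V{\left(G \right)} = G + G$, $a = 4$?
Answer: $\frac{2747}{280} \approx 9.8107$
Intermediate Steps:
$V{\left(G \right)} = 2 G$
$y{\left(C \right)} = \left(1 + C\right) \left(4 + C\right)$ ($y{\left(C \right)} = \left(4 + C\right) \left(C + 1\right) = \left(4 + C\right) \left(1 + C\right) = \left(1 + C\right) \left(4 + C\right)$)
$\frac{38}{V{\left(-7 \right)}} + \frac{501}{y{\left(a \right)}} = \frac{38}{2 \left(-7\right)} + \frac{501}{4 + 4^{2} + 5 \cdot 4} = \frac{38}{-14} + \frac{501}{4 + 16 + 20} = 38 \left(- \frac{1}{14}\right) + \frac{501}{40} = - \frac{19}{7} + 501 \cdot \frac{1}{40} = - \frac{19}{7} + \frac{501}{40} = \frac{2747}{280}$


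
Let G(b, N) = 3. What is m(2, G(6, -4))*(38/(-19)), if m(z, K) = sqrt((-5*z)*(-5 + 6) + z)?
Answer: -4*I*sqrt(2) ≈ -5.6569*I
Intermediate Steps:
m(z, K) = 2*sqrt(-z) (m(z, K) = sqrt(-5*z*1 + z) = sqrt(-5*z + z) = sqrt(-4*z) = 2*sqrt(-z))
m(2, G(6, -4))*(38/(-19)) = (2*sqrt(-1*2))*(38/(-19)) = (2*sqrt(-2))*(38*(-1/19)) = (2*(I*sqrt(2)))*(-2) = (2*I*sqrt(2))*(-2) = -4*I*sqrt(2)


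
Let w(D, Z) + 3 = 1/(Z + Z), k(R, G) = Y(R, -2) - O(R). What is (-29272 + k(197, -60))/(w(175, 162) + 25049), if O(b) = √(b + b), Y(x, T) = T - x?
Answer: -9548604/8114905 - 324*√394/8114905 ≈ -1.1775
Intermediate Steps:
O(b) = √2*√b (O(b) = √(2*b) = √2*√b)
k(R, G) = -2 - R - √2*√R (k(R, G) = (-2 - R) - √2*√R = -2 - R - √2*√R)
w(D, Z) = -3 + 1/(2*Z) (w(D, Z) = -3 + 1/(Z + Z) = -3 + 1/(2*Z))
(-29272 + k(197, -60))/(w(175, 162) + 25049) = (-29272 + (-2 - 1*197 - √2*√197))/((-3 + (½)/162) + 25049) = (-29272 + (-2 - 197 - √394))/((-3 + (½)*(1/162)) + 25049) = (-29272 + (-199 - √394))/((-3 + 1/324) + 25049) = (-29471 - √394)/(-971/324 + 25049) = (-29471 - √394)/(8114905/324) = (-29471 - √394)*(324/8114905) = -9548604/8114905 - 324*√394/8114905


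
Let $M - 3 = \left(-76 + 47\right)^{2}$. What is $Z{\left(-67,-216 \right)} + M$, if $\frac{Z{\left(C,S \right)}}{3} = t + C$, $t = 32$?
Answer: $739$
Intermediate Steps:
$Z{\left(C,S \right)} = 96 + 3 C$ ($Z{\left(C,S \right)} = 3 \left(32 + C\right) = 96 + 3 C$)
$M = 844$ ($M = 3 + \left(-76 + 47\right)^{2} = 3 + \left(-29\right)^{2} = 3 + 841 = 844$)
$Z{\left(-67,-216 \right)} + M = \left(96 + 3 \left(-67\right)\right) + 844 = \left(96 - 201\right) + 844 = -105 + 844 = 739$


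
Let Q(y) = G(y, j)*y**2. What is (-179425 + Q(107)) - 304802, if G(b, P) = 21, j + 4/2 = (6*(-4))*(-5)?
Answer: -243798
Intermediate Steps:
j = 118 (j = -2 + (6*(-4))*(-5) = -2 - 24*(-5) = -2 + 120 = 118)
Q(y) = 21*y**2
(-179425 + Q(107)) - 304802 = (-179425 + 21*107**2) - 304802 = (-179425 + 21*11449) - 304802 = (-179425 + 240429) - 304802 = 61004 - 304802 = -243798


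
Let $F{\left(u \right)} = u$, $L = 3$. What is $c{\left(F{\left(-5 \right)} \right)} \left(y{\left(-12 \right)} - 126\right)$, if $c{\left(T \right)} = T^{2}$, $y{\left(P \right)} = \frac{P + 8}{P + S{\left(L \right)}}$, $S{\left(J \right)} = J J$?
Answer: $- \frac{9350}{3} \approx -3116.7$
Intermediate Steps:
$S{\left(J \right)} = J^{2}$
$y{\left(P \right)} = \frac{8 + P}{9 + P}$ ($y{\left(P \right)} = \frac{P + 8}{P + 3^{2}} = \frac{8 + P}{P + 9} = \frac{8 + P}{9 + P}$)
$c{\left(F{\left(-5 \right)} \right)} \left(y{\left(-12 \right)} - 126\right) = \left(-5\right)^{2} \left(\frac{8 - 12}{9 - 12} - 126\right) = 25 \left(\frac{1}{-3} \left(-4\right) - 126\right) = 25 \left(\left(- \frac{1}{3}\right) \left(-4\right) - 126\right) = 25 \left(\frac{4}{3} - 126\right) = 25 \left(- \frac{374}{3}\right) = - \frac{9350}{3}$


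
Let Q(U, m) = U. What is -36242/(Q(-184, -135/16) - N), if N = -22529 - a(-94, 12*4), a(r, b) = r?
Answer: -36242/22251 ≈ -1.6288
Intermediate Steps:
N = -22435 (N = -22529 - 1*(-94) = -22529 + 94 = -22435)
-36242/(Q(-184, -135/16) - N) = -36242/(-184 - 1*(-22435)) = -36242/(-184 + 22435) = -36242/22251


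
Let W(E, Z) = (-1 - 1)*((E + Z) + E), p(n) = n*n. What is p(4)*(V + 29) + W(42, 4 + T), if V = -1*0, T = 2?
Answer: 284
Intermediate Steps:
V = 0
p(n) = n**2
W(E, Z) = -4*E - 2*Z (W(E, Z) = -2*(Z + 2*E) = -4*E - 2*Z)
p(4)*(V + 29) + W(42, 4 + T) = 4**2*(0 + 29) + (-4*42 - 2*(4 + 2)) = 16*29 + (-168 - 2*6) = 464 + (-168 - 12) = 464 - 180 = 284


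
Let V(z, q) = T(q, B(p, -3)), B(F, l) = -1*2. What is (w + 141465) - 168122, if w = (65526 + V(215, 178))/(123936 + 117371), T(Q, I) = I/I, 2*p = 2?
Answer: -584768652/21937 ≈ -26657.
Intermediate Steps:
p = 1 (p = (½)*2 = 1)
B(F, l) = -2
T(Q, I) = 1
V(z, q) = 1
w = 5957/21937 (w = (65526 + 1)/(123936 + 117371) = 65527/241307 = 65527*(1/241307) = 5957/21937 ≈ 0.27155)
(w + 141465) - 168122 = (5957/21937 + 141465) - 168122 = 3103323662/21937 - 168122 = -584768652/21937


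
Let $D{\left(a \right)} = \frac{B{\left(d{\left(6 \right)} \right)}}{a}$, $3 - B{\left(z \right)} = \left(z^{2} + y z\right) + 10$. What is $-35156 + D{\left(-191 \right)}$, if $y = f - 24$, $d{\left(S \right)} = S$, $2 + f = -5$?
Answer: $- \frac{6714939}{191} \approx -35157.0$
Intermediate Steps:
$f = -7$ ($f = -2 - 5 = -7$)
$y = -31$ ($y = -7 - 24 = -31$)
$B{\left(z \right)} = -7 - z^{2} + 31 z$ ($B{\left(z \right)} = 3 - \left(\left(z^{2} - 31 z\right) + 10\right) = 3 - \left(10 + z^{2} - 31 z\right) = -7 - z^{2} + 31 z$)
$D{\left(a \right)} = \frac{143}{a}$ ($D{\left(a \right)} = \frac{-7 - 6^{2} + 31 \cdot 6}{a} = \frac{-7 - 36 + 186}{a} = \frac{143}{a}$)
$-35156 + D{\left(-191 \right)} = -35156 + \frac{143}{-191} = -35156 + 143 \left(- \frac{1}{191}\right) = -35156 - \frac{143}{191} = - \frac{6714939}{191}$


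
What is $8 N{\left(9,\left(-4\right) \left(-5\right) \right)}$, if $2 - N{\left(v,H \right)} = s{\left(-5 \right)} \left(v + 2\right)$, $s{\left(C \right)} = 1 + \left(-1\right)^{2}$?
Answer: $-160$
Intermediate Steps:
$s{\left(C \right)} = 2$ ($s{\left(C \right)} = 1 + 1 = 2$)
$N{\left(v,H \right)} = -2 - 2 v$ ($N{\left(v,H \right)} = 2 - 2 \left(v + 2\right) = 2 - 2 \left(2 + v\right) = 2 - \left(4 + 2 v\right) = -2 - 2 v$)
$8 N{\left(9,\left(-4\right) \left(-5\right) \right)} = 8 \left(-2 - 18\right) = 8 \left(-20\right) = -160$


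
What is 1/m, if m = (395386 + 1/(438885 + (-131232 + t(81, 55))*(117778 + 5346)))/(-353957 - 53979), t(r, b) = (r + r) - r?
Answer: -6587104476914304/6384454646584853 ≈ -1.0317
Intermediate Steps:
t(r, b) = r (t(r, b) = 2*r - r = r)
m = -6384454646584853/6587104476914304 (m = (395386 + 1/(438885 + (-131232 + 81)*(117778 + 5346)))/(-353957 - 53979) = (395386 + 1/(438885 - 131151*123124))/(-407936) = (395386 + 1/(438885 - 16147835724))*(-1/407936) = (395386 + 1/(-16147396839))*(-1/407936) = (395386 - 1/16147396839)*(-1/407936) = (6384454646584853/16147396839)*(-1/407936) = -6384454646584853/6587104476914304 ≈ -0.96924)
1/m = 1/(-6384454646584853/6587104476914304) = -6587104476914304/6384454646584853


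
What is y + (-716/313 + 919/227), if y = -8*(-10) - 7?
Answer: 5311838/71051 ≈ 74.761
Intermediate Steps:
y = 73 (y = 80 - 7 = 73)
y + (-716/313 + 919/227) = 73 + (-716/313 + 919/227) = 73 + 125115/71051 = 5311838/71051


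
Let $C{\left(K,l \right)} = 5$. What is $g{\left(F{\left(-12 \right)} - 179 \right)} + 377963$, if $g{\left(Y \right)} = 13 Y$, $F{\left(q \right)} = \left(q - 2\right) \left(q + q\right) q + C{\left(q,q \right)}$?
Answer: $323285$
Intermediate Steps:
$F{\left(q \right)} = 5 + 2 q^{2} \left(-2 + q\right)$ ($F{\left(q \right)} = \left(q - 2\right) \left(q + q\right) q + 5 = \left(-2 + q\right) 2 q q + 5 = 2 q \left(-2 + q\right) q + 5 = 2 q^{2} \left(-2 + q\right) + 5 = 5 + 2 q^{2} \left(-2 + q\right)$)
$g{\left(F{\left(-12 \right)} - 179 \right)} + 377963 = 13 \left(\left(5 - 4 \left(-12\right)^{2} + 2 \left(-12\right)^{3}\right) - 179\right) + 377963 = 13 \left(\left(5 - 576 + 2 \left(-1728\right)\right) - 179\right) + 377963 = 13 \left(\left(5 - 576 - 3456\right) - 179\right) + 377963 = 13 \left(-4027 - 179\right) + 377963 = 13 \left(-4206\right) + 377963 = -54678 + 377963 = 323285$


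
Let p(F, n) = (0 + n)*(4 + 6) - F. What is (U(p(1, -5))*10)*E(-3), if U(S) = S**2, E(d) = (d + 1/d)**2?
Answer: 289000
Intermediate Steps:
E(d) = (d + 1/d)**2
p(F, n) = -F + 10*n (p(F, n) = n*10 - F = 10*n - F = -F + 10*n)
(U(p(1, -5))*10)*E(-3) = ((-1*1 + 10*(-5))**2*10)*((1 + (-3)**2)**2/(-3)**2) = ((-1 - 50)**2*10)*((1 + 9)**2/9) = ((-51)**2*10)*((1/9)*10**2) = (2601*10)*((1/9)*100) = 26010*(100/9) = 289000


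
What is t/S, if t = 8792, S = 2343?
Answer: 8792/2343 ≈ 3.7525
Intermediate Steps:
t/S = 8792/2343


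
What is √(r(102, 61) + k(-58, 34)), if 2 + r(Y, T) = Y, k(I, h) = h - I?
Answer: 8*√3 ≈ 13.856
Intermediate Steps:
r(Y, T) = -2 + Y
√(r(102, 61) + k(-58, 34)) = √((-2 + 102) + (34 - 1*(-58))) = √(100 + (34 + 58)) = √(100 + 92) = √192 = 8*√3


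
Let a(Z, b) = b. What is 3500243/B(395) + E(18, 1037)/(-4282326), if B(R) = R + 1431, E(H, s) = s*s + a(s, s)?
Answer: 2497869347977/1303254546 ≈ 1916.6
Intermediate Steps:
E(H, s) = s + s² (E(H, s) = s*s + s = s² + s = s + s²)
B(R) = 1431 + R
3500243/B(395) + E(18, 1037)/(-4282326) = 3500243/(1431 + 395) + (1037*(1 + 1037))/(-4282326) = 3500243/1826 + (1037*1038)*(-1/4282326) = 3500243*(1/1826) + 1076406*(-1/4282326) = 3500243/1826 - 179401/713721 = 2497869347977/1303254546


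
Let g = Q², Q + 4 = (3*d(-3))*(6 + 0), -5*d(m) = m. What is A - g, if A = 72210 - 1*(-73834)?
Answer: 3649944/25 ≈ 1.4600e+5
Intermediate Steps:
d(m) = -m/5
Q = 34/5 (Q = -4 + (3*(-⅕*(-3)))*(6 + 0) = -4 + (3*(⅗))*6 = -4 + (9/5)*6 = -4 + 54/5 = 34/5 ≈ 6.8000)
A = 146044 (A = 72210 + 73834 = 146044)
g = 1156/25 (g = (34/5)² = 1156/25 ≈ 46.240)
A - g = 146044 - 1*1156/25 = 146044 - 1156/25 = 3649944/25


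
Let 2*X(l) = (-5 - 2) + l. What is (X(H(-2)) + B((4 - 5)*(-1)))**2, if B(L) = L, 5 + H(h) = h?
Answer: 36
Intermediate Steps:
H(h) = -5 + h
X(l) = -7/2 + l/2 (X(l) = ((-5 - 2) + l)/2 = (-7 + l)/2 = -7/2 + l/2)
(X(H(-2)) + B((4 - 5)*(-1)))**2 = ((-7/2 + (-5 - 2)/2) + (4 - 5)*(-1))**2 = ((-7/2 + (1/2)*(-7)) - 1*(-1))**2 = ((-7/2 - 7/2) + 1)**2 = (-7 + 1)**2 = (-6)**2 = 36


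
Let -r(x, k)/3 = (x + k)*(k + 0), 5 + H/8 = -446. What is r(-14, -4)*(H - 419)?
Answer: 869832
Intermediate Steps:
H = -3608 (H = -40 + 8*(-446) = -40 - 3568 = -3608)
r(x, k) = -3*k*(k + x) (r(x, k) = -3*(x + k)*(k + 0) = -3*(k + x)*k = -3*k*(k + x))
r(-14, -4)*(H - 419) = (-3*(-4)*(-4 - 14))*(-3608 - 419) = -3*(-4)*(-18)*(-4027) = -216*(-4027) = 869832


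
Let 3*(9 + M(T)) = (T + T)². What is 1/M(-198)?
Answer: 1/52263 ≈ 1.9134e-5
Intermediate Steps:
M(T) = -9 + 4*T²/3 (M(T) = -9 + (T + T)²/3 = -9 + (2*T)²/3 = -9 + (4*T²)/3 = -9 + 4*T²/3)
1/M(-198) = 1/(-9 + (4/3)*(-198)²) = 1/(-9 + (4/3)*39204) = 1/(-9 + 52272) = 1/52263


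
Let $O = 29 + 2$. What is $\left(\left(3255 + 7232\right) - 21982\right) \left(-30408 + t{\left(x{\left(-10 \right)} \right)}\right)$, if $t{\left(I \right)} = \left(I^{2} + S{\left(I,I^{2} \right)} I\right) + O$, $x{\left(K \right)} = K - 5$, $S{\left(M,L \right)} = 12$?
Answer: $348666340$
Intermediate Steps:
$O = 31$
$x{\left(K \right)} = -5 + K$ ($x{\left(K \right)} = K - 5 = -5 + K$)
$t{\left(I \right)} = 31 + I^{2} + 12 I$ ($t{\left(I \right)} = \left(I^{2} + 12 I\right) + 31 = 31 + I^{2} + 12 I$)
$\left(\left(3255 + 7232\right) - 21982\right) \left(-30408 + t{\left(x{\left(-10 \right)} \right)}\right) = \left(\left(3255 + 7232\right) - 21982\right) \left(-30408 + \left(31 + \left(-5 - 10\right)^{2} + 12 \left(-5 - 10\right)\right)\right) = \left(10487 - 21982\right) \left(-30408 + \left(31 + \left(-15\right)^{2} + 12 \left(-15\right)\right)\right) = - 11495 \left(-30408 + \left(31 + 225 - 180\right)\right) = - 11495 \left(-30408 + 76\right) = \left(-11495\right) \left(-30332\right) = 348666340$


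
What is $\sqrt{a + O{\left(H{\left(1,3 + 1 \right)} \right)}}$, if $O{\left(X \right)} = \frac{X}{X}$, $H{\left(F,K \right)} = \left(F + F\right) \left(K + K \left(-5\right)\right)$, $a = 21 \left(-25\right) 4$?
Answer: $i \sqrt{2099} \approx 45.815 i$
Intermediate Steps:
$a = -2100$ ($a = \left(-525\right) 4 = -2100$)
$H{\left(F,K \right)} = - 8 F K$ ($H{\left(F,K \right)} = 2 F \left(K - 5 K\right) = 2 F \left(- 4 K\right) = - 8 F K$)
$O{\left(X \right)} = 1$
$\sqrt{a + O{\left(H{\left(1,3 + 1 \right)} \right)}} = \sqrt{-2100 + 1} = \sqrt{-2099} = i \sqrt{2099}$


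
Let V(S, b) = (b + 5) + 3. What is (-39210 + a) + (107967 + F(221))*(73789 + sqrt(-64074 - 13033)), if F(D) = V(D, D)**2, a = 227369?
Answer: 11836534071 + 160408*I*sqrt(77107) ≈ 1.1837e+10 + 4.4542e+7*I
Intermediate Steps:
V(S, b) = 8 + b (V(S, b) = (5 + b) + 3 = 8 + b)
F(D) = (8 + D)**2
(-39210 + a) + (107967 + F(221))*(73789 + sqrt(-64074 - 13033)) = (-39210 + 227369) + (107967 + (8 + 221)**2)*(73789 + sqrt(-64074 - 13033)) = 188159 + (107967 + 229**2)*(73789 + sqrt(-77107)) = 188159 + (107967 + 52441)*(73789 + I*sqrt(77107)) = 188159 + 160408*(73789 + I*sqrt(77107)) = 188159 + (11836345912 + 160408*I*sqrt(77107)) = 11836534071 + 160408*I*sqrt(77107)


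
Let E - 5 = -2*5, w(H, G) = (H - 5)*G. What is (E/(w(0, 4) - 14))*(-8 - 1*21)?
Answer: -145/34 ≈ -4.2647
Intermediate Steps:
w(H, G) = G*(-5 + H) (w(H, G) = (-5 + H)*G = G*(-5 + H))
E = -5 (E = 5 - 2*5 = 5 - 10 = -5)
(E/(w(0, 4) - 14))*(-8 - 1*21) = (-5/(4*(-5 + 0) - 14))*(-8 - 1*21) = (-5/(4*(-5) - 14))*(-8 - 21) = -5/(-20 - 14)*(-29) = -5/(-34)*(-29) = -5*(-1/34)*(-29) = (5/34)*(-29) = -145/34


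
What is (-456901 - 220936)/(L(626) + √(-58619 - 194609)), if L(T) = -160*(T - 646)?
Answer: -542269600/2623307 + 677837*I*√63307/5246614 ≈ -206.71 + 32.507*I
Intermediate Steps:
L(T) = 103360 - 160*T (L(T) = -160*(-646 + T) = 103360 - 160*T)
(-456901 - 220936)/(L(626) + √(-58619 - 194609)) = (-456901 - 220936)/((103360 - 160*626) + √(-58619 - 194609)) = -677837/((103360 - 100160) + √(-253228)) = -677837/(3200 + 2*I*√63307)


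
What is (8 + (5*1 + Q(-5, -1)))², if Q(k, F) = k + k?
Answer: 9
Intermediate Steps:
Q(k, F) = 2*k
(8 + (5*1 + Q(-5, -1)))² = (8 + (5*1 + 2*(-5)))² = (8 + (5 - 10))² = (8 - 5)² = 3² = 9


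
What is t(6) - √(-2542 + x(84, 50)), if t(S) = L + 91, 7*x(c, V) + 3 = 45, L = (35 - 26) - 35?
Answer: 65 - 2*I*√634 ≈ 65.0 - 50.359*I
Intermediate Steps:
L = -26 (L = 9 - 35 = -26)
x(c, V) = 6 (x(c, V) = -3/7 + (⅐)*45 = -3/7 + 45/7 = 6)
t(S) = 65 (t(S) = -26 + 91 = 65)
t(6) - √(-2542 + x(84, 50)) = 65 - √(-2542 + 6) = 65 - √(-2536) = 65 - 2*I*√634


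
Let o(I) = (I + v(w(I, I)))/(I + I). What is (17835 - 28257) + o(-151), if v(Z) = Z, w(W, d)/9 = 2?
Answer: -3147311/302 ≈ -10422.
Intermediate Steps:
w(W, d) = 18 (w(W, d) = 9*2 = 18)
o(I) = (18 + I)/(2*I) (o(I) = (I + 18)/(I + I) = (18 + I)/((2*I)) = (18 + I)*(1/(2*I)) = (18 + I)/(2*I))
(17835 - 28257) + o(-151) = (17835 - 28257) + (½)*(18 - 151)/(-151) = -10422 + (½)*(-1/151)*(-133) = -10422 + 133/302 = -3147311/302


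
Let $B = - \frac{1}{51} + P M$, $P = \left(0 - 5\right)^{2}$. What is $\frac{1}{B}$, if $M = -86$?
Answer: $- \frac{51}{109651} \approx -0.00046511$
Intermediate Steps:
$P = 25$ ($P = \left(-5\right)^{2} = 25$)
$B = - \frac{109651}{51}$ ($B = - \frac{1}{51} + 25 \left(-86\right) = \left(-1\right) \frac{1}{51} - 2150 = - \frac{1}{51} - 2150 = - \frac{109651}{51} \approx -2150.0$)
$\frac{1}{B} = \frac{1}{- \frac{109651}{51}} = - \frac{51}{109651}$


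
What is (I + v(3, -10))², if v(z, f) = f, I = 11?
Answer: 1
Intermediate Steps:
(I + v(3, -10))² = (11 - 10)² = 1² = 1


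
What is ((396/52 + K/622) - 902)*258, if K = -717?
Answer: -934129635/4043 ≈ -2.3105e+5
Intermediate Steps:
((396/52 + K/622) - 902)*258 = ((396/52 - 717/622) - 902)*258 = ((396*(1/52) - 717*1/622) - 902)*258 = ((99/13 - 717/622) - 902)*258 = (52257/8086 - 902)*258 = -7241315/8086*258 = -934129635/4043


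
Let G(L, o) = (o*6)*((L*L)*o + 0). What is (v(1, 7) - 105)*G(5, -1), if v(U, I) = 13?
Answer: -13800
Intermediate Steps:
G(L, o) = 6*L²*o² (G(L, o) = (6*o)*(L²*o + 0) = (6*o)*(o*L² + 0) = (6*o)*(o*L²) = 6*L²*o²)
(v(1, 7) - 105)*G(5, -1) = (13 - 105)*(6*5²*(-1)²) = -552*25 = -92*150 = -13800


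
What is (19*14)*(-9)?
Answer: -2394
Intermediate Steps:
(19*14)*(-9) = 266*(-9) = -2394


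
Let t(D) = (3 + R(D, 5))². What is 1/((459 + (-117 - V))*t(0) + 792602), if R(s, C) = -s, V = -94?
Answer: 1/796526 ≈ 1.2555e-6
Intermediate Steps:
t(D) = (3 - D)²
1/((459 + (-117 - V))*t(0) + 792602) = 1/((459 + (-117 - 1*(-94)))*(-3 + 0)² + 792602) = 1/((459 + (-117 + 94))*(-3)² + 792602) = 1/((459 - 23)*9 + 792602) = 1/(436*9 + 792602) = 1/(3924 + 792602) = 1/796526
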